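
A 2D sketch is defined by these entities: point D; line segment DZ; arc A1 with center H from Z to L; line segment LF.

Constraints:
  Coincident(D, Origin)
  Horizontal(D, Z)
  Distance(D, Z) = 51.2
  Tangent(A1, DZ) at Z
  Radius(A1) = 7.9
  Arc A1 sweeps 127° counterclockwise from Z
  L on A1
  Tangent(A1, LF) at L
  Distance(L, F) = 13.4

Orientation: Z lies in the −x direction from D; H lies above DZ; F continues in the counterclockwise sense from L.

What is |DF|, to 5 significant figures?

57.877

On A1, Z sits at bearing -90° from H; a 127° counterclockwise sweep puts L at bearing 37°, so L = H + 7.9·(cos 37°, sin 37°) = (-44.891, 12.654). A1 meets LF tangentially, so HL is at right angles to LF, so LF runs along (−sin 37°, cos 37°); with |LF| = 13.4, F = (-52.955, 23.356). Then |DF| = |F − D| = 57.877.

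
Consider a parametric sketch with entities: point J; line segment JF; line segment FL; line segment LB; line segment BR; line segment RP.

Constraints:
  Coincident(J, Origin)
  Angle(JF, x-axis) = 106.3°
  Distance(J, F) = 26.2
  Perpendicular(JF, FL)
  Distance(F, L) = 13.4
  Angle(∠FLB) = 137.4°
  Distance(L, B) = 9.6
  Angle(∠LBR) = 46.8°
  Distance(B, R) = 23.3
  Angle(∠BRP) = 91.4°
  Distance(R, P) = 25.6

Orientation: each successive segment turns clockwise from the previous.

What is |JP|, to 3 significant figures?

43.8

J is at the origin; JF runs at 106.3° with length 26.2, so F = (-7.35, 25.1). The perpendicularity gives FL at right angles to JF, so FL runs at 16.3°; with |FL| = 13.4, L = (5.51, 28.9). ∠FLB = 137.4° gives LB at -26.3° from the x-axis; with |LB| = 9.6, B = (14.1, 24.7). ∠LBR = 46.8° gives BR at -159° from the x-axis; with |BR| = 23.3, R = (-7.71, 16.5). ∠BRP = 91.4° gives RP at 112° from the x-axis; with |RP| = 25.6, P = (-17.3, 40.2). Then |JP| = |P − J| = 43.8.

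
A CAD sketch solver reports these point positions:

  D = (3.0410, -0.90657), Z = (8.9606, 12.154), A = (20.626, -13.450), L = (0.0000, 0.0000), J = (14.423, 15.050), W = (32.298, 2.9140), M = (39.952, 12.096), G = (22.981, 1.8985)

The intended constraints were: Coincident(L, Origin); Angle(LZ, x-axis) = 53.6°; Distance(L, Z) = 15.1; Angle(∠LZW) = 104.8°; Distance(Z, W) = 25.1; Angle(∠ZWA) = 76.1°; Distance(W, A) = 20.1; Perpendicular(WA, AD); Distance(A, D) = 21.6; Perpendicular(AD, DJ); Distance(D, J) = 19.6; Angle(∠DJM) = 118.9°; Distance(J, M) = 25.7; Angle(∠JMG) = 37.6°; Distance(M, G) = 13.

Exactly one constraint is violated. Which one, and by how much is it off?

Distance(M, G) = 13 — off by 6.80.

L = (0.00, 0.00) ✓; LZ at 53.60° ✓; |LZ| = 15.10 ✓; ∠LZW = 104.8° ✓; |ZW| = 25.10 ✓; ∠ZWA = 76.10° ✓; |WA| = 20.10 ✓; ∠(WA, AD) = 90.00° ✓; |AD| = 21.60 ✓; ∠(AD, DJ) = 90.00° ✓; |DJ| = 19.60 ✓; ∠DJM = 118.9° ✓; |JM| = 25.70 ✓; ∠JMG = 37.60° ✓; |MG| = 19.80 ✗.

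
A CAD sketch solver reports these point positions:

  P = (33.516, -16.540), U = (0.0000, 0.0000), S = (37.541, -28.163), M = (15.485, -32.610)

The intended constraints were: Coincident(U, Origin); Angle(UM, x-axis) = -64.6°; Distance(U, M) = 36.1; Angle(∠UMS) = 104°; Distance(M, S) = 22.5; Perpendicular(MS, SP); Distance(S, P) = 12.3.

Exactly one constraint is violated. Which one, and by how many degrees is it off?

Perpendicular(MS, SP) — off by 7.70°.

U = (0.00, 0.00) ✓; UM at -64.60° ✓; |UM| = 36.10 ✓; ∠UMS = 104.0° ✓; |MS| = 22.50 ✓; ∠(MS, SP) = 97.70° ✗; |SP| = 12.30 ✓.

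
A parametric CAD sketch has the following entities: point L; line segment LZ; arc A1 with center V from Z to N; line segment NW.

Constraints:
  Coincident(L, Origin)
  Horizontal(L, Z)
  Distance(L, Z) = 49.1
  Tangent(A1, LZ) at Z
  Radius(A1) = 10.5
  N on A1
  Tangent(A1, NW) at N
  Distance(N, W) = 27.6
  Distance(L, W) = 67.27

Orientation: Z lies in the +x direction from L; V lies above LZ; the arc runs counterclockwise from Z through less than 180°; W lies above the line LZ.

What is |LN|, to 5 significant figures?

60.707

Checks: |VN| = 10.50 ✓; ∠(VN, NW) = 90.00° ✓; |NW| = 27.60 ✓; |LW| = 67.27 ✓.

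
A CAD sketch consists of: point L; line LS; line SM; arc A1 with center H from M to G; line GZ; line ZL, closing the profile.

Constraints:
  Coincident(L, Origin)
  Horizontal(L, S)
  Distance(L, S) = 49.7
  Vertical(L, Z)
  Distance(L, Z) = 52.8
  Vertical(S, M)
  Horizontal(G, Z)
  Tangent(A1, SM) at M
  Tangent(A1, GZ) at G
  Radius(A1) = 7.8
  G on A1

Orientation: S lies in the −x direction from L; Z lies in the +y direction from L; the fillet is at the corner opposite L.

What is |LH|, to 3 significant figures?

61.5

L is at the origin; LS is horizontal with |LS| = 49.7 and S on the −x side, so S = (-49.7, 0.00). L and Z share the same x with |LZ| = 52.8 and Z on the +y side, so Z = (0.00, 52.8). The virtual corner opposite L is at (-49.7, 52.8). Tangency of A1 to SM means the radius HM is perpendicular to SM and A1 meets GZ tangentially, so HG is at right angles to GZ, with radius 7.8, so the center H sits 7.8 in from both sides at H = (-41.9, 45.0). Then |LH| = |H − L| = 61.5.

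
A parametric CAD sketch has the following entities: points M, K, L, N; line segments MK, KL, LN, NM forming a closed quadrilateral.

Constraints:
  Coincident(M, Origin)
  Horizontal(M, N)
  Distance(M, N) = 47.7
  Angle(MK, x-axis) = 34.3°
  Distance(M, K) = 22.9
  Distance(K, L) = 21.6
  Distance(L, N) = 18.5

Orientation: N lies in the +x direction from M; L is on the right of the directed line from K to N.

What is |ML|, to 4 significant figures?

30.58

Checks: |KL| = 21.60 ✓; |LN| = 18.50 ✓.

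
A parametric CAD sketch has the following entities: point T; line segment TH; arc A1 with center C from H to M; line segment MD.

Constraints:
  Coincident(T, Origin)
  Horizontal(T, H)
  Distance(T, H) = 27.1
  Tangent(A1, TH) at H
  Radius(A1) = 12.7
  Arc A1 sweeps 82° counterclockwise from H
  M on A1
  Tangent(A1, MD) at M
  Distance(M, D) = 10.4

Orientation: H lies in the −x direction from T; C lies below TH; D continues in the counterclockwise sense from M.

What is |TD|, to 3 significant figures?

46.3

On A1, H sits at bearing 90° from C; an 82° counterclockwise sweep puts M at bearing 172°, so M = C + 12.7·(cos 172°, sin 172°) = (-39.7, -10.9). A1 meets MD tangentially, so CM is at right angles to MD, so MD runs along (−sin 172°, cos 172°); with |MD| = 10.4, D = (-41.1, -21.2). Then |TD| = |D − T| = 46.3.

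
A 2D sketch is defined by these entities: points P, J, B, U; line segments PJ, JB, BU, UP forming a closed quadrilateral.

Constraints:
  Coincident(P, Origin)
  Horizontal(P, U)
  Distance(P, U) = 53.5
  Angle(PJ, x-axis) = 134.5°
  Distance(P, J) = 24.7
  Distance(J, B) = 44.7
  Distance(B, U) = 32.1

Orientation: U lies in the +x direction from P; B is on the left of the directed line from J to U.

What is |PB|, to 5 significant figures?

33.126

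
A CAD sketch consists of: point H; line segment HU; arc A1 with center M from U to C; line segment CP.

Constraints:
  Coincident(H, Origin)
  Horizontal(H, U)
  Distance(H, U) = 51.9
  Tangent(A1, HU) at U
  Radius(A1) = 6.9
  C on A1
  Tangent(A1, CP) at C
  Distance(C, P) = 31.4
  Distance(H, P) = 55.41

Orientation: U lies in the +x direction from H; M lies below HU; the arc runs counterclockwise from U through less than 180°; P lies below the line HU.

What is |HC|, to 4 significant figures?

45.46

Checks: H = (0.00, 0.00) ✓; |MC| = 6.900 ✓; ∠(MC, CP) = 90.00° ✓; |CP| = 31.40 ✓; |HP| = 55.41 ✓.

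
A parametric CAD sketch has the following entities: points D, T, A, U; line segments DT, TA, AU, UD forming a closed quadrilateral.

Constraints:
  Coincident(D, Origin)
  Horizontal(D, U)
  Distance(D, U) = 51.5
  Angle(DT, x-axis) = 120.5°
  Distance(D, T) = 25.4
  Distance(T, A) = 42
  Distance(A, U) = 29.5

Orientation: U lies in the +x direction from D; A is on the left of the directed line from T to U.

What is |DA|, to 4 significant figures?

34.74

Checks: DT at 120.5° ✓; |TA| = 42.00 ✓; |AU| = 29.50 ✓.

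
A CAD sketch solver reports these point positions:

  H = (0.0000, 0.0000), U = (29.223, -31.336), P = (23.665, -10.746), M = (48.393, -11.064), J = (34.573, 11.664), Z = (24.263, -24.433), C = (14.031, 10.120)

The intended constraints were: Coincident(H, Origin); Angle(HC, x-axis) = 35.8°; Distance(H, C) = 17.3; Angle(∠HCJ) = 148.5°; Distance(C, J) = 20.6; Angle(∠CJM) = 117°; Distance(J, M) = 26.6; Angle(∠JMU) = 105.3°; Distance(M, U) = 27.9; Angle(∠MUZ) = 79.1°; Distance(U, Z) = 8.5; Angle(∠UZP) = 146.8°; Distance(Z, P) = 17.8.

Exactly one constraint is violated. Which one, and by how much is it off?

Distance(Z, P) = 17.8 — off by 4.10.

H = (0.00, 0.00) ✓; HC at 35.80° ✓; |HC| = 17.30 ✓; ∠HCJ = 148.5° ✓; |CJ| = 20.60 ✓; ∠CJM = 117.0° ✓; |JM| = 26.60 ✓; ∠JMU = 105.3° ✓; |MU| = 27.90 ✓; ∠MUZ = 79.10° ✓; |UZ| = 8.500 ✓; ∠UZP = 146.8° ✓; |ZP| = 13.70 ✗.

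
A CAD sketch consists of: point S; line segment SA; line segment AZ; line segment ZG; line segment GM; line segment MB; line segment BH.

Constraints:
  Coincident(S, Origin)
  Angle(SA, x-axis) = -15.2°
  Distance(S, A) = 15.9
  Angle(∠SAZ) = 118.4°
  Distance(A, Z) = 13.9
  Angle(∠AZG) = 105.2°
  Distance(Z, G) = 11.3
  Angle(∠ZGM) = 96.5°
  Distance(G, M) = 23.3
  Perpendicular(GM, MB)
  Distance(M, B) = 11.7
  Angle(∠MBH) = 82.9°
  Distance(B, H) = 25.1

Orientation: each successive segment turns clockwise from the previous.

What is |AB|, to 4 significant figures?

12.56

∠ZGM = 96.5° gives GM at 124.9° from the x-axis; with |GM| = 23.3, M = (-4.753, -3.967). GM is perpendicular to MB, so MB runs at 34.90°; with |MB| = 11.7, B = (4.843, 2.728). Then |AB| = |B − A| = 12.56.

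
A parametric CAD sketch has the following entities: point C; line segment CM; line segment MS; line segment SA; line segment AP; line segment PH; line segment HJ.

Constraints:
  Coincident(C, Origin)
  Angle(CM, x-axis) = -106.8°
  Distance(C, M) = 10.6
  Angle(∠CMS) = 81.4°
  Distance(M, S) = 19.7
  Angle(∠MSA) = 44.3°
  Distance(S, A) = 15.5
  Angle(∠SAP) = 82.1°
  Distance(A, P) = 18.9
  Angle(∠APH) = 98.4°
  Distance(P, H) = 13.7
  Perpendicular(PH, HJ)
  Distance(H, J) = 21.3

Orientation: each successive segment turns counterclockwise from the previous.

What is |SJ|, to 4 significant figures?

2.648

∠APH = 98.4° gives PH at -53.00° from the x-axis; with |PH| = 13.7, H = (1.973, -25.06). PH ⟂ HJ, so HJ runs at 37.00°; with |HJ| = 21.3, J = (18.98, -12.24). Then |SJ| = |J − S| = 2.648.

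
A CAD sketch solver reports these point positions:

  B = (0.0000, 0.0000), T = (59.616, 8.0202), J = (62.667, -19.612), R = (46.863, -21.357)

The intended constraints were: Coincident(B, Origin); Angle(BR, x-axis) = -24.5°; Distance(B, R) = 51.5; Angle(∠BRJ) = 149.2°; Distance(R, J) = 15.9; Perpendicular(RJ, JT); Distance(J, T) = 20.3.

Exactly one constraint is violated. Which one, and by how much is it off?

Distance(J, T) = 20.3 — off by 7.50.

B = (0.00, 0.00) ✓; BR at -24.50° ✓; |BR| = 51.50 ✓; ∠BRJ = 149.2° ✓; |RJ| = 15.90 ✓; ∠(RJ, JT) = 90.00° ✓; |JT| = 27.80 ✗.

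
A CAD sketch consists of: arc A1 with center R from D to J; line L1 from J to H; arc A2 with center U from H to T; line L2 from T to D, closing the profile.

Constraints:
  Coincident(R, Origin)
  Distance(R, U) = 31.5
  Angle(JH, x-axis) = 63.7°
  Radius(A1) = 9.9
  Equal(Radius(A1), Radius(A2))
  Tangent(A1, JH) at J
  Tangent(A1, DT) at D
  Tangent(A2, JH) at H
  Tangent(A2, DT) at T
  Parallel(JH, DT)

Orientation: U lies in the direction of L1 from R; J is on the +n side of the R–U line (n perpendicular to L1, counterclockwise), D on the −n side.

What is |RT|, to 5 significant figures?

33.019

The slot axis is L1's direction at 63.7°, so u = (cos 63.7°, sin 63.7°) = (0.44307, 0.89649) and n = (−sin 63.7°, cos 63.7°) = (-0.89649, 0.44307). R is at the origin and U lies 31.5 along u from R, so U = 31.5·u = (13.957, 28.239). Tangency of A1 to both parallel lines with radius 9.9 puts J and D at R ± 9.9·n: J = (-8.8752, 4.3864), D = (8.8752, -4.3864). Equal radii place H and T the same way about U: H = U + 9.9·n = (5.0815, 32.626), T = U − 9.9·n = (22.832, 23.853). Then |RT| = |T − R| = 33.019.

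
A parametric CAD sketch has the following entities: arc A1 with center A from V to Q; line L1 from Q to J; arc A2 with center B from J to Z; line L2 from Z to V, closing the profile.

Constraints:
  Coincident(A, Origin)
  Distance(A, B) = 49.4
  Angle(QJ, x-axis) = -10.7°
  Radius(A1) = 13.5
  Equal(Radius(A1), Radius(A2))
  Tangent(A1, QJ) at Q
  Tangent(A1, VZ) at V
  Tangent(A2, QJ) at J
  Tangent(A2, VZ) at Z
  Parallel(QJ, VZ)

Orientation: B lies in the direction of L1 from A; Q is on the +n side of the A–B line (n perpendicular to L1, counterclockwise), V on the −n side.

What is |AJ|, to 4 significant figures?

51.21

Tangency of A1 to both parallel lines with radius 13.5 puts Q and V at A ± 13.5·n: Q = (2.506, 13.27), V = (-2.506, -13.27). Equal radii place J and Z the same way about B: J = B + 13.5·n = (51.05, 4.093), Z = B − 13.5·n = (46.03, -22.44). Then |AJ| = |J − A| = 51.21.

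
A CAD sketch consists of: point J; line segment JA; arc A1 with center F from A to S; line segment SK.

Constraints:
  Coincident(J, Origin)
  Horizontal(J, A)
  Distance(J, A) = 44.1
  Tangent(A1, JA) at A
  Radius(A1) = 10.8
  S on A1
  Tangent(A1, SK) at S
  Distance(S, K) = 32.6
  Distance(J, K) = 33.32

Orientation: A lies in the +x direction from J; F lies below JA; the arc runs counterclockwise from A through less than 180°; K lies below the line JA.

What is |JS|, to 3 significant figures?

35.9

Checks: |FS| = 10.80 ✓; ∠(FS, SK) = 90.00° ✓; |SK| = 32.60 ✓; |JK| = 33.32 ✓.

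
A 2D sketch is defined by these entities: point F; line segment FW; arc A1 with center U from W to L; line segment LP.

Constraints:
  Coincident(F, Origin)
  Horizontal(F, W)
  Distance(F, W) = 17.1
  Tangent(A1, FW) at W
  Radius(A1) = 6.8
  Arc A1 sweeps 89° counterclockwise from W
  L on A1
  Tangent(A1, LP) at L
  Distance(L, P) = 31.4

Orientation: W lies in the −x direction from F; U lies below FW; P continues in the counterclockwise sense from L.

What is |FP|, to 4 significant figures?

45.25

On A1, W sits at bearing 90° from U; an 89° counterclockwise sweep puts L at bearing 179°, so L = U + 6.8·(cos 179°, sin 179°) = (-23.90, -6.681). Since A1 is tangent to LP there, UL ⟂ LP, so LP runs along (−sin 179°, cos 179°); with |LP| = 31.4, P = (-24.45, -38.08). Then |FP| = |P − F| = 45.25.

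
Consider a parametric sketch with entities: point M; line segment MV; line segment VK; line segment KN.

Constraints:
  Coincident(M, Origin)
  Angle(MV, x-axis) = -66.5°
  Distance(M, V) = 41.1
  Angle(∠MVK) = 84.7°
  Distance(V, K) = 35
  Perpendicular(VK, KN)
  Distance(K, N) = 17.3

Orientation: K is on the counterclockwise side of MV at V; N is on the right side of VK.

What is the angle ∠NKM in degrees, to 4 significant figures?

142.7°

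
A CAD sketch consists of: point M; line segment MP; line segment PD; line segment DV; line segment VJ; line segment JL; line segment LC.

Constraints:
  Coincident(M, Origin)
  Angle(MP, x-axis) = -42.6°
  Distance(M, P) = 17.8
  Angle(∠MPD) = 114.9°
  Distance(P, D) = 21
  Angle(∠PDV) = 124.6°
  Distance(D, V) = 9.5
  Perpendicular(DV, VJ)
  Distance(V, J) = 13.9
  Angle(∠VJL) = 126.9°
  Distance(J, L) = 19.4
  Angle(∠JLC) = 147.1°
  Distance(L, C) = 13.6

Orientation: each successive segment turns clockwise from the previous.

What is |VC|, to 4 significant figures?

39.34

M is at the origin; MP runs at -42.6° with length 17.8, so P = (13.10, -12.05). ∠MPD = 114.9° gives PD at -107.7° from the x-axis; with |PD| = 21.0, D = (6.718, -32.05). ∠PDV = 124.6° gives DV at -163.1° from the x-axis; with |DV| = 9.5, V = (-2.372, -34.82). The perpendicularity gives VJ at right angles to DV, so VJ runs at 106.9°; with |VJ| = 13.9, J = (-6.413, -21.52). ∠VJL = 126.9° gives JL at 53.80° from the x-axis; with |JL| = 19.4, L = (5.045, -5.861). ∠JLC = 147.1° gives LC at 20.90° from the x-axis; with |LC| = 13.6, C = (17.75, -1.010). Then |VC| = |C − V| = 39.34.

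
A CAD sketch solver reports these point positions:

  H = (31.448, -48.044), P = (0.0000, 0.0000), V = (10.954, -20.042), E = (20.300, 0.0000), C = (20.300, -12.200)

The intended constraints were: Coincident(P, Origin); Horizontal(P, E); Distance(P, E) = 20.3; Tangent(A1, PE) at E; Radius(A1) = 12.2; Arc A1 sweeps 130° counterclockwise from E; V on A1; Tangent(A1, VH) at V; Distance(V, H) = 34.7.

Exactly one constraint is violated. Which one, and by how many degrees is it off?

Tangent(A1, VH) at V — off by 3.80°.

P = (0.00, 0.00) ✓; P.y = 0.00, E.y = 0.00 ✓; |PE| = 20.30 ✓; ∠(CE, EP) = 90.00° ✓; |CE| = 12.20 ✓; bearing(C→V) − bearing(C→E) = 130.0° ✓; |CV| = 12.20 ✓; ∠(CV, VH) = 93.80° ✗; |VH| = 34.70 ✓.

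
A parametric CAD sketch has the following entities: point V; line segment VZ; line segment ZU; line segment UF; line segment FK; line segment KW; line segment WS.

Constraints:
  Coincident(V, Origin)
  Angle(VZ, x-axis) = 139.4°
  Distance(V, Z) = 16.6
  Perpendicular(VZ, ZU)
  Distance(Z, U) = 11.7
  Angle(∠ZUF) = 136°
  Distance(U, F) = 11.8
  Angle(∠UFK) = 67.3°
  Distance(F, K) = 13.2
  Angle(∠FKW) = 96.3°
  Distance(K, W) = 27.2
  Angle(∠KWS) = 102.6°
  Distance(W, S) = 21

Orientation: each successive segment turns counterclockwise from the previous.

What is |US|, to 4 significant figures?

24.39

V is at the origin; VZ runs at 139.4° with length 16.6, so Z = (-12.60, 10.80). The perpendicularity gives ZU at right angles to VZ, so ZU runs at -130.6°; with |ZU| = 11.7, U = (-20.22, 1.919). ∠ZUF = 136.0° gives UF at -86.60° from the x-axis; with |UF| = 11.8, F = (-19.52, -9.860). ∠UFK = 67.3° gives FK at 26.10° from the x-axis; with |FK| = 13.2, K = (-7.664, -4.053). ∠FKW = 96.3° gives KW at 109.8° from the x-axis; with |KW| = 27.2, W = (-16.88, 21.54). ∠KWS = 102.6° gives WS at -172.8° from the x-axis; with |WS| = 21.0, S = (-37.71, 18.91). Then |US| = |S − U| = 24.39.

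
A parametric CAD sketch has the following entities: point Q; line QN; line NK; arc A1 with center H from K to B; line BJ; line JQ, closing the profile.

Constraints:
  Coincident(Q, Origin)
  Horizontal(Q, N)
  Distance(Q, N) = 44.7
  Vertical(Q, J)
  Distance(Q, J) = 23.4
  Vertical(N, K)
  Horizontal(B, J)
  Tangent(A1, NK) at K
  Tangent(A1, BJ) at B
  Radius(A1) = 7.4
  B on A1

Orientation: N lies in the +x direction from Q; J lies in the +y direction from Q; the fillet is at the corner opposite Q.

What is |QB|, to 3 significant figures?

44.0

The virtual corner opposite Q is at (44.7, 23.4). Tangency of A1 to NK means the radius HK is perpendicular to NK and the tangent condition forces HB to be normal to BJ, with radius 7.4, so the center H sits 7.4 in from both sides at H = (37.3, 16.0). That places the tangent points at K = (44.7, 16.0) on NK and B = (37.3, 23.4) on BJ. Then |QB| = |B − Q| = 44.0.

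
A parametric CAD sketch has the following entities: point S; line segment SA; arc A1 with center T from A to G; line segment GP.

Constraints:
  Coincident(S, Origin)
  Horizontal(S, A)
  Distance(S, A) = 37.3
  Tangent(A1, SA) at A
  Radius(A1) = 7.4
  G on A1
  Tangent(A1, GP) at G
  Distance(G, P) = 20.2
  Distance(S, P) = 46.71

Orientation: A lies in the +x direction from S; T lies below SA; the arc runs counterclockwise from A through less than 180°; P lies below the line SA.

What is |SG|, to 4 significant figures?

31.81

Checks: |TG| = 7.400 ✓; ∠(TG, GP) = 90.00° ✓; |GP| = 20.20 ✓; |SP| = 46.71 ✓.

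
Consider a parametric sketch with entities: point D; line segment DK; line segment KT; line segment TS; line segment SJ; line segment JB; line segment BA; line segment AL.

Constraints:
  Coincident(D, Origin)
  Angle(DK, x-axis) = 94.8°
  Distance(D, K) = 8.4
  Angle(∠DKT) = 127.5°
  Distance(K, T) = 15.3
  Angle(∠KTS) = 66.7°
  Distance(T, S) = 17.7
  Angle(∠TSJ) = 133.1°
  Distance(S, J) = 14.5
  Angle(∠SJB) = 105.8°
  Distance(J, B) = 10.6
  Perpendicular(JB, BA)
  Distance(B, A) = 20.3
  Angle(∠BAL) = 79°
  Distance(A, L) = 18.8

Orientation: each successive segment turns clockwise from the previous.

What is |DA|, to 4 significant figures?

11.72

∠SJB = 105.8° gives JB at 167.9° from the x-axis; with |JB| = 10.6, B = (-0.7735, -8.661). JB ⟂ BA, so BA runs at 77.90°; with |BA| = 20.3, A = (3.482, 11.19). Then |DA| = |A − D| = 11.72.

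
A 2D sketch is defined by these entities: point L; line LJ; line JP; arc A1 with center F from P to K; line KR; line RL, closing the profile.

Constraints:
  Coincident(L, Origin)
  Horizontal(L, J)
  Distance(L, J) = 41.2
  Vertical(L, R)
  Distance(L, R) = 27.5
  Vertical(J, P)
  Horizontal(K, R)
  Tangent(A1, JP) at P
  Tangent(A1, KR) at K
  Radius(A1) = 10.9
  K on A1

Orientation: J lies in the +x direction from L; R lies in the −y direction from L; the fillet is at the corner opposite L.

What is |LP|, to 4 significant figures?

44.42

L is at the origin; LJ is horizontal with |LJ| = 41.2 and J on the +x side, so J = (41.20, 0.000). LR is vertical with |LR| = 27.5 and R on the −y side, so R = (0.000, -27.50). The virtual corner opposite L is at (41.20, -27.50). Tangency of A1 to JP means the radius FP is perpendicular to JP and tangency of A1 to KR means the radius FK is perpendicular to KR, with radius 10.9, so the center F sits 10.9 in from both sides at F = (30.30, -16.60). That places the tangent points at P = (41.20, -16.60) on JP and K = (30.30, -27.50) on KR. Then |LP| = |P − L| = 44.42.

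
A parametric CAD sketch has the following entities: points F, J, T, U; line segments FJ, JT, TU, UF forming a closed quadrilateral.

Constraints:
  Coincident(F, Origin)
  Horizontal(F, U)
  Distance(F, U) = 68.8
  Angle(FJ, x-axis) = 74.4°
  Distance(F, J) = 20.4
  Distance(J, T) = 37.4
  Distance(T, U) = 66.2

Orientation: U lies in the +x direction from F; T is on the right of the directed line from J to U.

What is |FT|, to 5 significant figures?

18.446

Checks: |JT| = 37.40 ✓; |TU| = 66.20 ✓.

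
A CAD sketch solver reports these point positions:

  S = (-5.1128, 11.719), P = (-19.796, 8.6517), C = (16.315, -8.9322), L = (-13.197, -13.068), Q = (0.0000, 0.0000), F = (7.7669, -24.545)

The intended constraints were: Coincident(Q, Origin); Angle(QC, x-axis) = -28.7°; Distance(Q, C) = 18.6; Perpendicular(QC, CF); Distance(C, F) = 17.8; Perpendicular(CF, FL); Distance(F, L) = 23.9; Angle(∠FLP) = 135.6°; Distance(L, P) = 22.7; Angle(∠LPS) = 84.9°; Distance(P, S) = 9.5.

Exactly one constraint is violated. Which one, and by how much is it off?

Distance(P, S) = 9.5 — off by 5.50.

Q = (0.00, 0.00) ✓; QC at -28.70° ✓; |QC| = 18.60 ✓; ∠(QC, CF) = 90.00° ✓; |CF| = 17.80 ✓; ∠(CF, FL) = 90.00° ✓; |FL| = 23.90 ✓; ∠FLP = 135.6° ✓; |LP| = 22.70 ✓; ∠LPS = 84.90° ✓; |PS| = 15.00 ✗.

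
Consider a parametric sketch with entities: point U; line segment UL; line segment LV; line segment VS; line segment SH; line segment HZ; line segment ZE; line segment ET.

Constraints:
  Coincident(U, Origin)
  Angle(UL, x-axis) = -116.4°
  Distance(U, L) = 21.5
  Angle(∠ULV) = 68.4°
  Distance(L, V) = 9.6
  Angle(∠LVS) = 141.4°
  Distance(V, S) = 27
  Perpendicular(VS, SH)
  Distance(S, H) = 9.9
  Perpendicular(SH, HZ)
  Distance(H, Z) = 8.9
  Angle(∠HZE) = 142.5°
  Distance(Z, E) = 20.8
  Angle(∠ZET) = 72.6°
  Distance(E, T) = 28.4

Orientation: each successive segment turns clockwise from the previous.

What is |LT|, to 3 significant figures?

40.9

U is at the origin; UL runs at -116.4° with length 21.5, so L = (-9.56, -19.3). ∠ULV = 68.4° gives LV at 132° from the x-axis; with |LV| = 9.6, V = (-16.0, -12.1). ∠LVS = 141.4° gives VS at 93.4° from the x-axis; with |VS| = 27.0, S = (-17.6, 14.8). VS ⟂ SH, so SH runs at 3.40°; with |SH| = 9.9, H = (-7.70, 15.4). The perpendicularity gives HZ at right angles to SH, so HZ runs at -86.6°; with |HZ| = 8.9, Z = (-7.17, 6.53). ∠HZE = 142.5° gives ZE at -124° from the x-axis; with |ZE| = 20.8, E = (-18.8, -10.7). ∠ZET = 72.6° gives ET at 128° from the x-axis; with |ET| = 28.4, T = (-36.5, 11.5). Then |LT| = |T − L| = 40.9.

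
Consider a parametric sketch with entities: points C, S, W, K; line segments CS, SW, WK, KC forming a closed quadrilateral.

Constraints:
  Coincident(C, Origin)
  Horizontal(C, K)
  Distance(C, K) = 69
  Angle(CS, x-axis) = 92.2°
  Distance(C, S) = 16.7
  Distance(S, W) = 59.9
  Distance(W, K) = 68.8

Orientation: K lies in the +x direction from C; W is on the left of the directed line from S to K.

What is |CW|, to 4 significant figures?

72.95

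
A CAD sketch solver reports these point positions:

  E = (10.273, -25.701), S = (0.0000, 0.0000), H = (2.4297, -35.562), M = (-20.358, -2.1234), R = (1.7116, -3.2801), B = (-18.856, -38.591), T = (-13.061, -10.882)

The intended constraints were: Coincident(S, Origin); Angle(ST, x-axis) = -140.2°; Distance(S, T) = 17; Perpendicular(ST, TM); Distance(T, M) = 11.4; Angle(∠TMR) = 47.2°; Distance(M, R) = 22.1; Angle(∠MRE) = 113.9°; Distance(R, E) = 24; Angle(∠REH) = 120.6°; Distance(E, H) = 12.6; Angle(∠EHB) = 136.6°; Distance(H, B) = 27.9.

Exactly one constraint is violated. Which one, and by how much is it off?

Distance(H, B) = 27.9 — off by 6.40.

S = (0.00, 0.00) ✓; ST at -140.2° ✓; |ST| = 17.00 ✓; ∠(ST, TM) = 90.00° ✓; |TM| = 11.40 ✓; ∠TMR = 47.20° ✓; |MR| = 22.10 ✓; ∠MRE = 113.9° ✓; |RE| = 24.00 ✓; ∠REH = 120.6° ✓; |EH| = 12.60 ✓; ∠EHB = 136.6° ✓; |HB| = 21.50 ✗.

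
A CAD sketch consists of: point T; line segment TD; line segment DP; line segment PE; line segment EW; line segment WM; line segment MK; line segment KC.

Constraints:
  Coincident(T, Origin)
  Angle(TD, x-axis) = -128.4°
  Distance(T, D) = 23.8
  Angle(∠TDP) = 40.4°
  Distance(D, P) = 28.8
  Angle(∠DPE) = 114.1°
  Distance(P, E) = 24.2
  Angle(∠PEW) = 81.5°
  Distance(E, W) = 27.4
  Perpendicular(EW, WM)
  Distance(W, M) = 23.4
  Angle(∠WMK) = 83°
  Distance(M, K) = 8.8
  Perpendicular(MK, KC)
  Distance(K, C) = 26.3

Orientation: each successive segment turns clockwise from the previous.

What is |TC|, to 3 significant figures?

16.2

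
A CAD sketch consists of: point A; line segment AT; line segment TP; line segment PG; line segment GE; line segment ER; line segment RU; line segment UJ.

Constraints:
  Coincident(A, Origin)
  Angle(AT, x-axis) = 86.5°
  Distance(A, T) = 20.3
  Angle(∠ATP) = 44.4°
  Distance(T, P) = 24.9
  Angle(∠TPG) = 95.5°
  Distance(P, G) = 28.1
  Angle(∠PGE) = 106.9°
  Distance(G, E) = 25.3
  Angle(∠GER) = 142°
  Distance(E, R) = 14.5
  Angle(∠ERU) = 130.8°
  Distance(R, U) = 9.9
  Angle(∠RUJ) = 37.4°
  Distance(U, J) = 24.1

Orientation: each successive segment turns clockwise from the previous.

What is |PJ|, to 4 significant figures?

39.88

A is at the origin; AT runs at 86.5° with length 20.3, so T = (1.239, 20.26). ∠ATP = 44.4° gives TP at -49.10° from the x-axis; with |TP| = 24.9, P = (17.54, 1.441). ∠TPG = 95.5° gives PG at -133.6° from the x-axis; with |PG| = 28.1, G = (-1.836, -18.91). ∠PGE = 106.9° gives GE at 153.3° from the x-axis; with |GE| = 25.3, E = (-24.44, -7.540). ∠GER = 142.0° gives ER at 115.3° from the x-axis; with |ER| = 14.5, R = (-30.63, 5.569). ∠ERU = 130.8° gives RU at 66.10° from the x-axis; with |RU| = 9.9, U = (-26.62, 14.62). ∠RUJ = 37.4° gives UJ at -76.50° from the x-axis; with |UJ| = 24.1, J = (-21.00, -8.814). Then |PJ| = |J − P| = 39.88.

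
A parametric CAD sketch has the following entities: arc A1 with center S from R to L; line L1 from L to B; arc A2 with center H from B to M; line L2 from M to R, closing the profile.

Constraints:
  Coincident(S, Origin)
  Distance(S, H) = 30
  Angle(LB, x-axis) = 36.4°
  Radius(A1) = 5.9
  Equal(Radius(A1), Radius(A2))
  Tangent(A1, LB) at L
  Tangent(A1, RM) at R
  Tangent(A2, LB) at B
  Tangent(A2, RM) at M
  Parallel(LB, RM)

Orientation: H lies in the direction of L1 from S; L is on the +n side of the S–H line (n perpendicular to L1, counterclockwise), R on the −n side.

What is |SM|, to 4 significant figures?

30.57

Tangency of A1 to both parallel lines with radius 5.9 puts L and R at S ± 5.9·n: L = (-3.501, 4.749), R = (3.501, -4.749). Equal radii place B and M the same way about H: B = H + 5.9·n = (20.65, 22.55), M = H − 5.9·n = (27.65, 13.05). Then |SM| = |M − S| = 30.57.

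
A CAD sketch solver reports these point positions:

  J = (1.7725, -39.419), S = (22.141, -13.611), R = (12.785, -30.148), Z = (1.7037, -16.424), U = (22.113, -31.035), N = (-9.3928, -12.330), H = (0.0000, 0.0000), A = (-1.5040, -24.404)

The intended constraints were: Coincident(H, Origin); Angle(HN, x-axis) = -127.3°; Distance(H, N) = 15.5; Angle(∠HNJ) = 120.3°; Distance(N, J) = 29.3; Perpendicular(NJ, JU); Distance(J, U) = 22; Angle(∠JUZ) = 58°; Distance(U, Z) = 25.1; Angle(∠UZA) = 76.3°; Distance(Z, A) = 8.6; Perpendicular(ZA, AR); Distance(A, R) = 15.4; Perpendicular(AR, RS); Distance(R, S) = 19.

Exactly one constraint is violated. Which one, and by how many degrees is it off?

Perpendicular(AR, RS) — off by 7.60°.

H = (0.00, 0.00) ✓; HN at -127.3° ✓; |HN| = 15.50 ✓; ∠HNJ = 120.3° ✓; |NJ| = 29.30 ✓; ∠(NJ, JU) = 90.00° ✓; |JU| = 22.00 ✓; ∠JUZ = 58.00° ✓; |UZ| = 25.10 ✓; ∠UZA = 76.30° ✓; |ZA| = 8.601 ✓; ∠(ZA, AR) = 90.00° ✓; |AR| = 15.40 ✓; ∠(AR, RS) = 82.40° ✗; |RS| = 19.00 ✓.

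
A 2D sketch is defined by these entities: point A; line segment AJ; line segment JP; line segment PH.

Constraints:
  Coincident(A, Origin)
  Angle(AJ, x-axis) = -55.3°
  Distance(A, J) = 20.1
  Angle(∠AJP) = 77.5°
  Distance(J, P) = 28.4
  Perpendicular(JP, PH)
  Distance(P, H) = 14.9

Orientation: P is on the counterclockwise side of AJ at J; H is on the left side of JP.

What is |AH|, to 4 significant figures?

24.51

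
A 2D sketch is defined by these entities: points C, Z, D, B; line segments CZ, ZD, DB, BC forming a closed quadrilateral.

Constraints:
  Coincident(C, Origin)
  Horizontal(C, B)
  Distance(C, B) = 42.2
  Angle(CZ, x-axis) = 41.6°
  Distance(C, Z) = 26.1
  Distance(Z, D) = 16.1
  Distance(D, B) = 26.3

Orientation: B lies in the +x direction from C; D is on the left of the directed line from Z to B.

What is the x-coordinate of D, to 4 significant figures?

33.73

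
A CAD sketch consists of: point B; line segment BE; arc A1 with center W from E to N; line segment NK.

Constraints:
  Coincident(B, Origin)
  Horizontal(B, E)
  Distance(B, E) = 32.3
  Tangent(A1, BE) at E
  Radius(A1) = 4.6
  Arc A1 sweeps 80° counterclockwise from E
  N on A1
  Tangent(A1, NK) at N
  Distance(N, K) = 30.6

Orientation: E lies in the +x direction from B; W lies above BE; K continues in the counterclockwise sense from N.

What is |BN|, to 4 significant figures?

37.03

B is at the origin; B and E share the same y with |BE| = 32.3 and E on the +x side, so E = (32.30, 0.000). Since A1 is tangent to BE there, WE ⟂ BE, so W = E + (0, 4.6) = (32.30, 4.600). On A1, E sits at bearing -90° from W; an 80° counterclockwise sweep puts N at bearing -10°, so N = W + 4.6·(cos -10°, sin -10°) = (36.83, 3.801). Then |BN| = |N − B| = 37.03.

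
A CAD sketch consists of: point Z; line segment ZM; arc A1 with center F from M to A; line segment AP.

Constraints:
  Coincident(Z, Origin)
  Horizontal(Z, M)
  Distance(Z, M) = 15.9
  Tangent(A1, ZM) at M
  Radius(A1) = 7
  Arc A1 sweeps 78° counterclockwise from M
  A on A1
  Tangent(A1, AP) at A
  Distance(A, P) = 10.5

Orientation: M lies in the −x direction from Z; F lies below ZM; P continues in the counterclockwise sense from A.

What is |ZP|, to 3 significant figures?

29.5

On A1, M sits at bearing 90° from F; a 78° counterclockwise sweep puts A at bearing 168°, so A = F + 7.0·(cos 168°, sin 168°) = (-22.7, -5.54). Tangency of A1 to AP means the radius FA is perpendicular to AP, so AP runs along (−sin 168°, cos 168°); with |AP| = 10.5, P = (-24.9, -15.8). Then |ZP| = |P − Z| = 29.5.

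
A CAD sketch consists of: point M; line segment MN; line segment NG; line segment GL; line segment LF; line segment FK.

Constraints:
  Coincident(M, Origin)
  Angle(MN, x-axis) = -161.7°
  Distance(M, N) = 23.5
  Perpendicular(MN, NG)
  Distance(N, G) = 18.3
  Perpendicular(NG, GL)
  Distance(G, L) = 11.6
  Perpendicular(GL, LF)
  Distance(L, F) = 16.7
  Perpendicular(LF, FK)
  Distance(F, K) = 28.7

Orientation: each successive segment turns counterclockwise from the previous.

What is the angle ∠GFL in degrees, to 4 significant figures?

34.78°

The perpendicularity gives GL at right angles to NG, so GL runs at 18.30°; with |GL| = 11.6, L = (-5.552, -21.11). GL ⟂ LF, so LF runs at 108.3°; with |LF| = 16.7, F = (-10.80, -5.256). Then cos ∠GFL = FG·FL / (|FG||FL|), giving 34.78°.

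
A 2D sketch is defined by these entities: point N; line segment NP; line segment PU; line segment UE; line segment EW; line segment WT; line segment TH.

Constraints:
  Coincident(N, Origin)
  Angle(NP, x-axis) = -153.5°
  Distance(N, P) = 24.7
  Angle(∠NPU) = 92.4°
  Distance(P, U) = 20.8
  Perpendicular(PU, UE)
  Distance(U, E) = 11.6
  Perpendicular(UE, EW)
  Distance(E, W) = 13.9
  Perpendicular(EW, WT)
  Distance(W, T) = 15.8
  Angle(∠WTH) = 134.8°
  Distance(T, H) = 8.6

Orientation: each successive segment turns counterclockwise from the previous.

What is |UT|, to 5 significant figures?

14.521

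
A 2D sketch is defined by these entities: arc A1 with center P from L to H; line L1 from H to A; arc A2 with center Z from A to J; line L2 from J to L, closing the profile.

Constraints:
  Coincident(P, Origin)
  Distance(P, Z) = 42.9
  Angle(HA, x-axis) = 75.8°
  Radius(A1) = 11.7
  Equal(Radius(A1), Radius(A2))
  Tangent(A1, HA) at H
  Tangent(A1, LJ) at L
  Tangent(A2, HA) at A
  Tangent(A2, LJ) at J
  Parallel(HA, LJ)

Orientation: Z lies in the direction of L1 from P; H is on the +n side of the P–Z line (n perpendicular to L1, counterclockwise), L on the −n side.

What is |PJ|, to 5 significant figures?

44.467

The slot axis is L1's direction at 75.8°, so u = (cos 75.8°, sin 75.8°) = (0.24531, 0.96945) and n = (−sin 75.8°, cos 75.8°) = (-0.96945, 0.24531). P is at the origin and Z lies 42.9 along u from P, so Z = 42.9·u = (10.524, 41.589). Tangency of A1 to both parallel lines with radius 11.7 puts H and L at P ± 11.7·n: H = (-11.343, 2.8701), L = (11.343, -2.8701). Equal radii place A and J the same way about Z: A = Z + 11.7·n = (-0.81882, 44.459), J = Z − 11.7·n = (21.866, 38.719). Then |PJ| = |J − P| = 44.467.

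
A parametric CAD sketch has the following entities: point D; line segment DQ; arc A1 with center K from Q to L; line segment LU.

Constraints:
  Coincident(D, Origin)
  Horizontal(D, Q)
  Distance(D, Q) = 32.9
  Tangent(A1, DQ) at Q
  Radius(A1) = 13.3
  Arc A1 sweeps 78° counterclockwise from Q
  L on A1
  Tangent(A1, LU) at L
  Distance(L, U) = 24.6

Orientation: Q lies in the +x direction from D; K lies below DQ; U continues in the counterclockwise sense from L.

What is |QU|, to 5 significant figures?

39.057

D is at the origin; D and Q share the same y with |DQ| = 32.9 and Q on the +x side, so Q = (32.900, 0.0000). Tangency of A1 to DQ means the radius KQ is perpendicular to DQ, so K = Q + (0, -13.3) = (32.900, -13.300). On A1, Q sits at bearing 90° from K; a 78° counterclockwise sweep puts L at bearing 168°, so L = K + 13.3·(cos 168°, sin 168°) = (19.891, -10.535). Tangency of A1 to LU means the radius KL is perpendicular to LU, so LU runs along (−sin 168°, cos 168°); with |LU| = 24.6, U = (14.776, -34.597). Then |QU| = |U − Q| = 39.057.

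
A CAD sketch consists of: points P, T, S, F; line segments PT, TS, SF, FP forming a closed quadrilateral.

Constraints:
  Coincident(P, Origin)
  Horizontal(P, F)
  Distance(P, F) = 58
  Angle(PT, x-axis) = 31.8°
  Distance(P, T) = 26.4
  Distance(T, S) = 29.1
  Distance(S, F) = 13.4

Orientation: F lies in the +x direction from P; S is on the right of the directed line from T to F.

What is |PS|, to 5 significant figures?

45.447

Checks: |TS| = 29.10 ✓; |SF| = 13.40 ✓.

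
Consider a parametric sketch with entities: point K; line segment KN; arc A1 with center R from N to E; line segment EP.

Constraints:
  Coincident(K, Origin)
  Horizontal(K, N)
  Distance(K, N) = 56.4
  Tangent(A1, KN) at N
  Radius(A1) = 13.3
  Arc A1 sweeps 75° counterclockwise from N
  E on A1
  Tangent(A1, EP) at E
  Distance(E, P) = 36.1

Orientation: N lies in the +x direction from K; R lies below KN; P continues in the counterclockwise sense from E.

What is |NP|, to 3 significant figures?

49.9

K is at the origin; KN is horizontal with |KN| = 56.4 and N on the +x side, so N = (56.4, 0.00). A1 meets KN tangentially, so RN is at right angles to KN, so R = N + (0, -13.3) = (56.4, -13.3). On A1, N sits at bearing 90° from R; a 75° counterclockwise sweep puts E at bearing 165°, so E = R + 13.3·(cos 165°, sin 165°) = (43.6, -9.86). A1 meets EP tangentially, so RE is at right angles to EP, so EP runs along (−sin 165°, cos 165°); with |EP| = 36.1, P = (34.2, -44.7). Then |NP| = |P − N| = 49.9.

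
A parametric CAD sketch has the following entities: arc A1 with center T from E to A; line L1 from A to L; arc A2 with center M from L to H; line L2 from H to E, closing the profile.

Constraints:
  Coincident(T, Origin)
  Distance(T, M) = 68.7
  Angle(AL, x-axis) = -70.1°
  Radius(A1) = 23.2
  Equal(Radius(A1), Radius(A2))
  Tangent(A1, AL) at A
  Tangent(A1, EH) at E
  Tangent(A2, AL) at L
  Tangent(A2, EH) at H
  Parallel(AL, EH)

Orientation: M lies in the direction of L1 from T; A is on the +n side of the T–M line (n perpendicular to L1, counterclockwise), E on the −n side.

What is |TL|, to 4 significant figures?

72.51

The slot axis is L1's direction at -70.1°, so u = (cos -70.1°, sin -70.1°) = (0.3404, -0.9403) and n = (−sin -70.1°, cos -70.1°) = (0.9403, 0.3404). T is at the origin and M lies 68.7 along u from T, so M = 68.7·u = (23.38, -64.60). Tangency of A1 to both parallel lines with radius 23.2 puts A and E at T ± 23.2·n: A = (21.81, 7.897), E = (-21.81, -7.897). Equal radii place L and H the same way about M: L = M + 23.2·n = (45.20, -56.70), H = M − 23.2·n = (1.569, -72.49). Then |TL| = |L − T| = 72.51.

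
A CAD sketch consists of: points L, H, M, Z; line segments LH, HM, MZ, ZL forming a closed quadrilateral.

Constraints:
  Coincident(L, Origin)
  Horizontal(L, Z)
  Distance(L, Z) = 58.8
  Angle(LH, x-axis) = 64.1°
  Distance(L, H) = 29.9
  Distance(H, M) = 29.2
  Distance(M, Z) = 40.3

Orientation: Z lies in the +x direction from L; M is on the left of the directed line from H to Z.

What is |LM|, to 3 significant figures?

54.4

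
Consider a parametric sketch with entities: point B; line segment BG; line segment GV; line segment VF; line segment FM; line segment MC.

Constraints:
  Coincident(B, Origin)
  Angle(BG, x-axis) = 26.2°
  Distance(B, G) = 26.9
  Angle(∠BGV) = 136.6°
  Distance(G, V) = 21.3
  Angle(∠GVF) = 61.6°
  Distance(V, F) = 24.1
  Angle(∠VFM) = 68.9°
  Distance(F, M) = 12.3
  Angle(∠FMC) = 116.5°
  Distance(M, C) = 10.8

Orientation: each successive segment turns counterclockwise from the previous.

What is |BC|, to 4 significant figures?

30.51

B is at the origin; BG runs at 26.2° with length 26.9, so G = (24.14, 11.88). ∠BGV = 136.6° gives GV at 69.60° from the x-axis; with |GV| = 21.3, V = (31.56, 31.84). ∠GVF = 61.6° gives VF at -172.0° from the x-axis; with |VF| = 24.1, F = (7.695, 28.49). ∠VFM = 68.9° gives FM at -60.90° from the x-axis; with |FM| = 12.3, M = (13.68, 17.74). ∠FMC = 116.5° gives MC at 2.600° from the x-axis; with |MC| = 10.8, C = (24.47, 18.23). Then |BC| = |C − B| = 30.51.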